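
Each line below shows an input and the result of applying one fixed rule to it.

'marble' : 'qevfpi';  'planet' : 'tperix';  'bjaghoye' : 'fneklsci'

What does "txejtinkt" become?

xbinxmrox

The rule is to shift every letter 4 places forward in the alphabet (wrapping around).
Applying that to "txejtinkt" gives "xbinxmrox".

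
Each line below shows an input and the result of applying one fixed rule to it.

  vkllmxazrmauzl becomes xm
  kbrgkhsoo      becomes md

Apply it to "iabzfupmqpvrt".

kc

Looking at the pairs, the operation is to shift every letter 2 places forward in the alphabet (wrapping around), then keep only the first 2 characters.
For "iabzfupmqpvrt", step one produces "kcdbhwrosrxtv"; step two turns that into "kc".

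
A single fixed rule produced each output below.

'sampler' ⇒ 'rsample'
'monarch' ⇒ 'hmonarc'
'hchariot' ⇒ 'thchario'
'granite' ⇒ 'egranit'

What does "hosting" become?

ghostin

What's happening: move the last character to the front.
On "hosting" that produces "ghostin".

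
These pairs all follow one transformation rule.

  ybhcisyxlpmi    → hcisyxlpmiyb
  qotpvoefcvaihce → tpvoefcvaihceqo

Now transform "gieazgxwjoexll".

The pattern: move the first 2 characters to the end (rotate left by 2).
"gieazgxwjoexll" → "eazgxwjoexllgi".

eazgxwjoexllgi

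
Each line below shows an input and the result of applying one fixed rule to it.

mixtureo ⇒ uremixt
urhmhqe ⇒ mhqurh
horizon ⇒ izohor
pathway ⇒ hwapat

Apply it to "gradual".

Each output is the input with this applied: delete the last character, then move the last 3 characters to the front (rotate right by 3).
Starting from "gradual": after the first operation, "gradua"; after the second, "duagra".

duagra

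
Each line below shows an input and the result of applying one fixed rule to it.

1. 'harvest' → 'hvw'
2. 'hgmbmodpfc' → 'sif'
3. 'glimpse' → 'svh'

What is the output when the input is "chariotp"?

rws

The transformation: shift every letter 3 places forward in the alphabet (wrapping around), then keep only the last 3 characters.
"chariotp" → "fkdulrws" → "rws".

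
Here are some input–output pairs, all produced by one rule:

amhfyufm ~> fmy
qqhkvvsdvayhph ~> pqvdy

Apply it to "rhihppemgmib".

Each output is the input with this applied: move the last 3 characters to the front (rotate right by 3), then keep one character in every 3, starting at position 2 (positions 2nd, 5th, 8th, ...).
Working it through for "rhihppemgmib": intermediate "mibrhihppemg", final "ihpm".
(Check on "amhfyufm": → "ufmamhfy" → "fmy" ✓)

ihpm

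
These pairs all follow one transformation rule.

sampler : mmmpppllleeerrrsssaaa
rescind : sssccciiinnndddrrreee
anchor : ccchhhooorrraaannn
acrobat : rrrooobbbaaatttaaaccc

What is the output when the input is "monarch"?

Rule — move the first 2 characters to the end (rotate left by 2), then repeat every character 3 times.
So "monarch" becomes "nnnaaarrrccchhhmmmooo".

nnnaaarrrccchhhmmmooo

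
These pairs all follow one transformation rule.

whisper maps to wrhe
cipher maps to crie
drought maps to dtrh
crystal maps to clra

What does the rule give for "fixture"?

Each output is the input with this applied: take characters alternately from the front and the back (1st, last, 2nd, 2nd-last, ...), then keep only the first 4 characters.
Applying that to "fixture" gives "feir".

feir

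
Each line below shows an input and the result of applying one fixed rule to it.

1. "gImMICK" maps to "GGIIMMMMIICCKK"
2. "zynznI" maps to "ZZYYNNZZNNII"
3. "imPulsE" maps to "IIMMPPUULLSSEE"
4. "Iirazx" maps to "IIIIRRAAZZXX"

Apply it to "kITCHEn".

The pattern: double every character, then convert every letter to uppercase.
Applying both steps to "kITCHEn": "kkIITTCCHHEEnn", then "KKIITTCCHHEENN".

KKIITTCCHHEENN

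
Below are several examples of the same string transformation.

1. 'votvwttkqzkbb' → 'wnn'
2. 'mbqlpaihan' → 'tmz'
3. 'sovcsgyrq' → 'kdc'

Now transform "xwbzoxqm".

The transformation: shift every letter 12 places forward in the alphabet (wrapping around), then keep only the last 3 characters.
On "xwbzoxqm": the first step gives "jinlajcy", and the second then gives "jcy".
(Check on "sovcsgyrq": → "eahoeskdc" → "kdc" ✓)

jcy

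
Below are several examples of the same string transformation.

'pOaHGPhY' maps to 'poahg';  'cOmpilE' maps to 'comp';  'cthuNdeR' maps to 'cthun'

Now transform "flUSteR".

The rule is to delete the last 3 characters, then convert every letter to lowercase.
Starting from "flUSteR": after the first operation, "flUS"; after the second, "flus".
(Check on "cthuNdeR": → "cthuN" → "cthun" ✓)

flus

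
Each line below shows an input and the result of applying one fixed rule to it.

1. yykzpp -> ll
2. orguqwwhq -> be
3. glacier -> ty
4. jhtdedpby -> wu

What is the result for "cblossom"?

The pattern: shift every letter 13 places forward in the alphabet (wrapping around) — i.e. ROT13, then keep only the first 2 characters.
So "cblossom" becomes "po".

po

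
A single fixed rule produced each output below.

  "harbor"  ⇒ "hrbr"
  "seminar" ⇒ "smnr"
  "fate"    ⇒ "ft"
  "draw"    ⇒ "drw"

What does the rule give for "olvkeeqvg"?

lvkqvg

Each output is the input with this applied: remove every vowel.
For "olvkeeqvg" the result is "lvkqvg".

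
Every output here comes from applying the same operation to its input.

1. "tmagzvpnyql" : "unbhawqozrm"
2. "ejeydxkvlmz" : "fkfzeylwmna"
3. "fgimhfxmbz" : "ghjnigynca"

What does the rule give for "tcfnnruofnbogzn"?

The pattern: shift every letter 1 place forward in the alphabet (wrapping around).
"tcfnnruofnbogzn" → "udgoosvpgocphao".

udgoosvpgocphao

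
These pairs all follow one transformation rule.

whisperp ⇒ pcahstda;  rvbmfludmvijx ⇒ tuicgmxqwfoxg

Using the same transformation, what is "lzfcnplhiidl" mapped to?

towwkqnyawst

The rule is to shift every letter 11 places forward in the alphabet (wrapping around), then move the last 3 characters to the front (rotate right by 3).
On "lzfcnplhiidl": the first step gives "wkqnyawsttow", and the second then gives "towwkqnyawst".
(Check on "whisperp": → "hstdapca" → "pcahstda" ✓)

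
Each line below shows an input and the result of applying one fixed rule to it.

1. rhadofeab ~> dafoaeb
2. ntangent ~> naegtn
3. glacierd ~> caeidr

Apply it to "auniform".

inofmr

In each case the input is transformed by: swap each adjacent pair of characters (1↔2, 3↔4, ...), then delete the first 2 characters.
For "auniform", step one produces "uainofmr"; step two turns that into "inofmr".
(Check on "glacierd": → "lgcaeidr" → "caeidr" ✓)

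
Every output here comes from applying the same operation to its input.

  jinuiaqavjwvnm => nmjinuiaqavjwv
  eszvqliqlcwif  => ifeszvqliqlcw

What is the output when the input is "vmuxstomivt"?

What's happening: move the last 2 characters to the front (rotate right by 2).
On "vmuxstomivt" that produces "vtvmuxstomi".

vtvmuxstomi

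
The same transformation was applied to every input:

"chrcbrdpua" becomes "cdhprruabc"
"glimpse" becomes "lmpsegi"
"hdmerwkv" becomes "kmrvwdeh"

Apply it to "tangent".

Looking at the pairs, the operation is to sort the characters into alphabetical order, then move the first 3 characters to the end (rotate left by 3).
Working it through for "tangent": intermediate "aegnntt", final "nnttaeg".

nnttaeg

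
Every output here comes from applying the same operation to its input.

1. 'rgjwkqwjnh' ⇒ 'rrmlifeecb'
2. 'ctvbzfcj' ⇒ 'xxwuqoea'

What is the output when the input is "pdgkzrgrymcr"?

What's happening: shift every letter 5 places backward in the alphabet (wrapping around), then sort the characters into reverse alphabetical order.
On "pdgkzrgrymcr": the first step gives "kybfumbmthxm", and the second then gives "yxutmmmkhfbb".
(Check on "rgjwkqwjnh": → "mberflreic" → "rrmlifeecb" ✓)

yxutmmmkhfbb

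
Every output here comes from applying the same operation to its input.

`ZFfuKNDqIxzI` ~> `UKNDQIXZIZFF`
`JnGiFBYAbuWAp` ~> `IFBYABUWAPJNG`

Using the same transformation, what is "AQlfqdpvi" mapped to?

FQDPVIAQL

The transformation: move the first 3 characters to the end (rotate left by 3), then convert every letter to uppercase.
Doing the same to "AQlfqdpvi": "FQDPVIAQL".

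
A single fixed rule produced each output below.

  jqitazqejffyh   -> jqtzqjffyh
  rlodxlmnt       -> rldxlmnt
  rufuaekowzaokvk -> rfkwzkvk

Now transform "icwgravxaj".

cwgrvxj

What's happening: remove every vowel.
So "icwgravxaj" becomes "cwgrvxj".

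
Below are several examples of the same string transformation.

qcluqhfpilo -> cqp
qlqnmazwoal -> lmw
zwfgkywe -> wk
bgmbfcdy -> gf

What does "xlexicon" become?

li

The rule is to delete the last character, then keep one character in every 3, starting at position 2 (positions 2nd, 5th, 8th, ...).
Starting from "xlexicon": after the first operation, "xlexico"; after the second, "li".
(Check on "zwfgkywe": → "zwfgkyw" → "wk" ✓)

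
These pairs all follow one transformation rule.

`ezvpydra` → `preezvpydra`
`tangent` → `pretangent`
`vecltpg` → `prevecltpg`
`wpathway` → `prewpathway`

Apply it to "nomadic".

Each output is the input with this applied: prepend "pre".
So "nomadic" becomes "prenomadic".

prenomadic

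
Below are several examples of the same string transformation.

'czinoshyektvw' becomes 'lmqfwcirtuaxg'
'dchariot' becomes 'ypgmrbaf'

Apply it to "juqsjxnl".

The transformation: shift every letter 2 places backward in the alphabet (wrapping around), then move the first 3 characters to the end (rotate left by 3).
"juqsjxnl" → "hsoqhvlj" → "qhvljhso".

qhvljhso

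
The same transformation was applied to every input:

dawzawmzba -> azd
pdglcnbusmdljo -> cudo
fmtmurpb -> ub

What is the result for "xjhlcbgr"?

cr

Each output is the input with this applied: move the first 2 characters to the end (rotate left by 2), then keep one character in every 3, starting at position 3 (positions 3rd, 6th, 9th, ...).
"xjhlcbgr" → "hlcbgrxj" → "cr".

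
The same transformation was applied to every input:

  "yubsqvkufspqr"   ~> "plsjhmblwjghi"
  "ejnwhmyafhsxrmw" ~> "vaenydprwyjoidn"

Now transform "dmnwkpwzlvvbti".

udenbgnqcmmskz

What's happening: shift every letter 9 places backward in the alphabet (wrapping around).
On "dmnwkpwzlvvbti" that produces "udenbgnqcmmskz".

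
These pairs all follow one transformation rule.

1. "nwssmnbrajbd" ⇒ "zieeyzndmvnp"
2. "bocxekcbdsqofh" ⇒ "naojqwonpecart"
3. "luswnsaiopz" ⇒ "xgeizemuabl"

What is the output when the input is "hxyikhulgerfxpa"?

tjkuwtgxsqdrjbm

The transformation: shift every letter 12 places forward in the alphabet (wrapping around).
So "hxyikhulgerfxpa" becomes "tjkuwtgxsqdrjbm".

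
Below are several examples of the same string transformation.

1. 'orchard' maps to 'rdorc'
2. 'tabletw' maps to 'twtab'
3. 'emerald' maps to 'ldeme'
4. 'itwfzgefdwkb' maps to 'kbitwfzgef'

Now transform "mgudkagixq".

xqmgudka

Looking at the pairs, the operation is to move the last 2 characters to the front (rotate right by 2), then delete the last 2 characters.
Applying both steps to "mgudkagixq": "xqmgudkagi", then "xqmgudka".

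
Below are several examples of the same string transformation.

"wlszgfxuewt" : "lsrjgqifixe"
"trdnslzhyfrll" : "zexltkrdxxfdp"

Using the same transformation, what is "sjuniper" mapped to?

zubqdevg

The pattern: shift every letter 12 places forward in the alphabet (wrapping around), then move the first 3 characters to the end (rotate left by 3).
Applying both steps to "sjuniper": "evgzubqd", then "zubqdevg".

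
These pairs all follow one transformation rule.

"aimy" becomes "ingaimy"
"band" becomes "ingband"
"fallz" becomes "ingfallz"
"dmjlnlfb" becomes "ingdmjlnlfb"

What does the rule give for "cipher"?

ingcipher

The rule is to prepend "ing".
On "cipher" that produces "ingcipher".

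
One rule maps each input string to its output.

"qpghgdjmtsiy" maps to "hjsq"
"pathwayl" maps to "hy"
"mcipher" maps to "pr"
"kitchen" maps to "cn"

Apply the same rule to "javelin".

en

Looking at the pairs, the operation is to move the first character to the end, then keep one character in every 3, starting at position 3 (positions 3rd, 6th, 9th, ...).
Working it through for "javelin": intermediate "avelinj", final "en".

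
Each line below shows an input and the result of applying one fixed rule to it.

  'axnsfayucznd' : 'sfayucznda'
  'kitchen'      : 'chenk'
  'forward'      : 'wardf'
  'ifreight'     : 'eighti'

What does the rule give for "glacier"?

The pattern: move the first 3 characters to the end (rotate left by 3), then delete the last 2 characters.
Starting from "glacier": after the first operation, "ciergla"; after the second, "cierg".

cierg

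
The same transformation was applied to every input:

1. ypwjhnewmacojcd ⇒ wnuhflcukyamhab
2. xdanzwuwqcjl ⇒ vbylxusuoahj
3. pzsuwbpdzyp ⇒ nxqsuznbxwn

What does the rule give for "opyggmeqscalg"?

mnweekcoqayje

The rule is to shift every letter 2 places backward in the alphabet (wrapping around).
Doing the same to "opyggmeqscalg": "mnweekcoqayje".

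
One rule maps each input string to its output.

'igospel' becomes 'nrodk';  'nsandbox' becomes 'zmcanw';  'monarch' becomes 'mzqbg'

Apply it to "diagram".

zfqzl

The rule is to shift every letter 1 place backward in the alphabet (wrapping around), then delete the first 2 characters.
"diagram" → "chzfqzl" → "zfqzl".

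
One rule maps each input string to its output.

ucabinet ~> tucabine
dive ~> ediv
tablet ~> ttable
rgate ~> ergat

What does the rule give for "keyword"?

dkeywor

Rule — move the last character to the front.
Applying that to "keyword" gives "dkeywor".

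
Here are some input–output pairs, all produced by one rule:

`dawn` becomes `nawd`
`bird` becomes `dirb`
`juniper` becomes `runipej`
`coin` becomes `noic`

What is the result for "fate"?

The transformation: swap the first and last characters.
"fate" → "eatf".

eatf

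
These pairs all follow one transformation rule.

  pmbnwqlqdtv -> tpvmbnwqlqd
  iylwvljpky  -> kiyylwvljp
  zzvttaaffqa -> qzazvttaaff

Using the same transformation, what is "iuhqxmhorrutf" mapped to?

tifuhqxmhorru

Each output is the input with this applied: swap the first and last characters, then move the last 2 characters to the front (rotate right by 2).
Working it through for "iuhqxmhorrutf": intermediate "fuhqxmhorruti", final "tifuhqxmhorru".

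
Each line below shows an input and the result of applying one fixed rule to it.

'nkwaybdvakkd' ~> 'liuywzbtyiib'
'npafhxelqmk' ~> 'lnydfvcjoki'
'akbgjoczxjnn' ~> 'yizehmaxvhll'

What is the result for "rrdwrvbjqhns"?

ppbuptzhoflq

The transformation: shift every letter 2 places backward in the alphabet (wrapping around).
For "rrdwrvbjqhns" the result is "ppbuptzhoflq".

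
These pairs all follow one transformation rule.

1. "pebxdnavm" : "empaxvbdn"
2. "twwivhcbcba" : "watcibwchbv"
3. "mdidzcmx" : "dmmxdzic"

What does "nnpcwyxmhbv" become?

The transformation: swap each adjacent pair of characters (1↔2, 3↔4, ...), then take characters alternately from the front and the back (1st, last, 2nd, 2nd-last, ...).
For "nnpcwyxmhbv", step one produces "nncpywmxbhv"; step two turns that into "nvnhcbpxymw".

nvnhcbpxymw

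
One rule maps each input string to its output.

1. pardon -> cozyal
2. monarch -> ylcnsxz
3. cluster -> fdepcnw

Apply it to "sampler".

In each case the input is transformed by: move the first 2 characters to the end (rotate left by 2), then shift every letter 11 places forward in the alphabet (wrapping around).
Starting from "sampler": after the first operation, "mplersa"; after the second, "xawpcdl".
(Check on "pardon": → "rdonpa" → "cozyal" ✓)

xawpcdl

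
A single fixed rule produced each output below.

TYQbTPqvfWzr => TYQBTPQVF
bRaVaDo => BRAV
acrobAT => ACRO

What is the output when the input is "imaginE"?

The transformation: delete the last 3 characters, then convert every letter to uppercase.
Working it through for "imaginE": intermediate "imag", final "IMAG".

IMAG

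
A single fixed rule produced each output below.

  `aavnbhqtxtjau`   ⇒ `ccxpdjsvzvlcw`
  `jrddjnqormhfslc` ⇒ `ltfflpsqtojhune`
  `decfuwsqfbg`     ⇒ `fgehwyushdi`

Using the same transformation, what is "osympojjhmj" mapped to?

Each output is the input with this applied: shift every letter 2 places forward in the alphabet (wrapping around).
"osympojjhmj" → "quaorqlljol".

quaorqlljol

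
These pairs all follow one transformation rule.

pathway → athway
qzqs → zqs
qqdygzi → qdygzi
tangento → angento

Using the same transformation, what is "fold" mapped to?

old

The transformation: delete the first character.
Applying that to "fold" gives "old".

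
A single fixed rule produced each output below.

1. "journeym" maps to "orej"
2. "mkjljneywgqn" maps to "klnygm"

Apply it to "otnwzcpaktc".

twcat

In each case the input is transformed by: swap the first and last characters, then keep every other character starting from the second (positions 2nd, 4th, 6th, ...).
Applying that to "otnwzcpaktc" gives "twcat".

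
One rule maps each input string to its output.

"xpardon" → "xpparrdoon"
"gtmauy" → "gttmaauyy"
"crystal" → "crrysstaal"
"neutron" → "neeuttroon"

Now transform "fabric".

The transformation: repeat every character 3 times, then keep every other character starting from the second (positions 2nd, 4th, 6th, ...).
For "fabric" the result is "faabrricc".

faabrricc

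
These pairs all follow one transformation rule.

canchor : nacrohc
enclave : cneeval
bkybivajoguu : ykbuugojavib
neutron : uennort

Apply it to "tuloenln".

lutnlneo

What's happening: reverse the string, then move the last 3 characters to the front (rotate right by 3).
Doing the same to "tuloenln": "lutnlneo".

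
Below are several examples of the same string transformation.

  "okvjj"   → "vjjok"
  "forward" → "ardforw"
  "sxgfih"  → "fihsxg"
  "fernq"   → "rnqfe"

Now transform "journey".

The pattern: move the last 3 characters to the front (rotate right by 3).
Applying that to "journey" gives "neyjour".

neyjour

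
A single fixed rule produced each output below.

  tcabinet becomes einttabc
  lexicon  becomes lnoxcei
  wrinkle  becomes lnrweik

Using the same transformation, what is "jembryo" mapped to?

morybej

Looking at the pairs, the operation is to sort the characters into alphabetical order, then move the first 3 characters to the end (rotate left by 3).
"jembryo" → "bejmory" → "morybej".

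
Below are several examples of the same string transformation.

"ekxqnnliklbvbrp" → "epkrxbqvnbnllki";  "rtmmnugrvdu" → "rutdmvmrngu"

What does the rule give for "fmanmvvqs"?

fsmqavnvm

The transformation: take characters alternately from the front and the back (1st, last, 2nd, 2nd-last, ...).
Applying that to "fmanmvvqs" gives "fsmqavnvm".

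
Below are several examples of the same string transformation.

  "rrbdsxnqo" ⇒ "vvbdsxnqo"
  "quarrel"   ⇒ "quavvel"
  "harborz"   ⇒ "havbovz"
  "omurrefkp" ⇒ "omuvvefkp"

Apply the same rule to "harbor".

What's happening: replace every "r" with "v".
"harbor" → "havbov".

havbov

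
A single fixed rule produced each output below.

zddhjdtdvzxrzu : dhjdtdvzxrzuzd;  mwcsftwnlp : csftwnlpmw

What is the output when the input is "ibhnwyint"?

Each output is the input with this applied: move the first 2 characters to the end (rotate left by 2).
"ibhnwyint" → "hnwyintib".

hnwyintib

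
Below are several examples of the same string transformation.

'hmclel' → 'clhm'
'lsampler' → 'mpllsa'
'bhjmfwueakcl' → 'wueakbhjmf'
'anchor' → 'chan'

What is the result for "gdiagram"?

agrgdi

The rule is to delete the last 2 characters, then swap the front and back halves of the string.
Starting from "gdiagram": after the first operation, "gdiagr"; after the second, "agrgdi".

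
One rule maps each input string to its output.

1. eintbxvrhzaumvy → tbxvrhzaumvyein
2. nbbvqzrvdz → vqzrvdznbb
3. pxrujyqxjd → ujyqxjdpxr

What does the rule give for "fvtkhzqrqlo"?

What's happening: move the first 3 characters to the end (rotate left by 3).
Doing the same to "fvtkhzqrqlo": "khzqrqlofvt".

khzqrqlofvt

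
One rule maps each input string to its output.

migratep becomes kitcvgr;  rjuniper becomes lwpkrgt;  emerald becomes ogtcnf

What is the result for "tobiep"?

qdkgr

The rule is to delete the first character, then shift every letter 2 places forward in the alphabet (wrapping around).
Doing the same to "tobiep": "qdkgr".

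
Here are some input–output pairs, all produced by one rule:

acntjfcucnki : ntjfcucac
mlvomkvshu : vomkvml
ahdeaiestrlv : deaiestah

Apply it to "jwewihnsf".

ewihjw

The transformation: delete the last 3 characters, then move the first 2 characters to the end (rotate left by 2).
On "jwewihnsf": the first step gives "jwewih", and the second then gives "ewihjw".
(Check on "ahdeaiestrlv": → "ahdeaiest" → "deaiestah" ✓)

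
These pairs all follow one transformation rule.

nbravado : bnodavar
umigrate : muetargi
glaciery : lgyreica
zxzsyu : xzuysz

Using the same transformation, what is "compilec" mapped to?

Rule — reverse the string, then move the last 2 characters to the front (rotate right by 2).
Applying both steps to "compilec": "celipmoc", then "occelipm".

occelipm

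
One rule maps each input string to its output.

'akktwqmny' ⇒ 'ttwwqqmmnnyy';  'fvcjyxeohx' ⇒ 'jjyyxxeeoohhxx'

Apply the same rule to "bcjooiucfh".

ooooiiuuccffhh

The pattern: delete the first 3 characters, then double every character.
Starting from "bcjooiucfh": after the first operation, "ooiucfh"; after the second, "ooooiiuuccffhh".
(Check on "fvcjyxeohx": → "jyxeohx" → "jjyyxxeeoohhxx" ✓)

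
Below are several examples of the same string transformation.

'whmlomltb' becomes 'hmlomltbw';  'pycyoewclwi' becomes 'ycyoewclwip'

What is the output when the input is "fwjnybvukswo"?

Looking at the pairs, the operation is to move the first character to the end.
Doing the same to "fwjnybvukswo": "wjnybvukswof".

wjnybvukswof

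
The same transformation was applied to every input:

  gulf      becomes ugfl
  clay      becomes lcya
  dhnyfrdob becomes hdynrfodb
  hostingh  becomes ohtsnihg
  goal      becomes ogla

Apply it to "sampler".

aspmelr

Rule — swap each adjacent pair of characters (1↔2, 3↔4, ...).
"sampler" → "aspmelr".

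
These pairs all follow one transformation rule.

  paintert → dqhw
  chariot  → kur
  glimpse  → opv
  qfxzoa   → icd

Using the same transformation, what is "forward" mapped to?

rzu

The pattern: keep every other character starting from the second (positions 2nd, 4th, 6th, ...), then shift every letter 3 places forward in the alphabet (wrapping around).
Applying both steps to "forward": "owr", then "rzu".
(Check on "qfxzoa": → "fza" → "icd" ✓)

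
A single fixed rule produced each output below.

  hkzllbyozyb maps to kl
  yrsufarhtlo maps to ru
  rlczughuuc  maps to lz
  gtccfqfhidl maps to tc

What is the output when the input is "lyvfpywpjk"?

Each output is the input with this applied: keep every other character starting from the second (positions 2nd, 4th, 6th, ...), then delete the last 3 characters.
Applying both steps to "lyvfpywpjk": "yfypk", then "yf".

yf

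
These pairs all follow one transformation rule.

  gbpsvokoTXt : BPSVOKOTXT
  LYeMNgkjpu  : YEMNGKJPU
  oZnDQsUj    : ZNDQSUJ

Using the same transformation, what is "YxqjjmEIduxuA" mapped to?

XQJJMEIDUXUA

The rule is to delete the first character, then convert every letter to uppercase.
Working it through for "YxqjjmEIduxuA": intermediate "xqjjmEIduxuA", final "XQJJMEIDUXUA".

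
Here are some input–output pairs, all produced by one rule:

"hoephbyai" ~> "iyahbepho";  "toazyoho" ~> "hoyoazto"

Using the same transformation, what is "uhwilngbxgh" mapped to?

Rule — swap each adjacent pair of characters (1↔2, 3↔4, ...), then reverse the string.
Starting from "uhwilngbxgh": after the first operation, "huiwnlbggxh"; after the second, "hxggblnwiuh".

hxggblnwiuh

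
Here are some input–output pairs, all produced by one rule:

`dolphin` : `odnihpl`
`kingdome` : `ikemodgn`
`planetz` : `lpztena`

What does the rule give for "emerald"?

medlare

Looking at the pairs, the operation is to move the first 2 characters to the end (rotate left by 2), then reverse the string.
Starting from "emerald": after the first operation, "eraldem"; after the second, "medlare".
(Check on "dolphin": → "lphindo" → "odnihpl" ✓)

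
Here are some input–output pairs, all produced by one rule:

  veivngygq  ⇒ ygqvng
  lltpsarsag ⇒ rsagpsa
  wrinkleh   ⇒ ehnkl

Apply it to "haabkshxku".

The rule is to delete the first 3 characters, then move the first 3 characters to the end (rotate left by 3).
For "haabkshxku", step one produces "bkshxku"; step two turns that into "hxkubks".

hxkubks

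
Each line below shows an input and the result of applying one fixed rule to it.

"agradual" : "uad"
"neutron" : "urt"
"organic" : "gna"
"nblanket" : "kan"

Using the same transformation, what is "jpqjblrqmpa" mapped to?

The transformation: take characters alternately from the front and the back (1st, last, 2nd, 2nd-last, ...), then keep only the last 3 characters.
Starting from "jpqjblrqmpa": after the first operation, "jappqmjqbrl"; after the second, "brl".

brl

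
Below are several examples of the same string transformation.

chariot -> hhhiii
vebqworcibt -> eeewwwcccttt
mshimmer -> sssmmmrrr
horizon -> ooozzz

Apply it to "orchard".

Each output is the input with this applied: keep one character in every 3, starting at position 2 (positions 2nd, 5th, 8th, ...), then repeat every character 3 times.
On "orchard": the first step gives "ra", and the second then gives "rrraaa".

rrraaa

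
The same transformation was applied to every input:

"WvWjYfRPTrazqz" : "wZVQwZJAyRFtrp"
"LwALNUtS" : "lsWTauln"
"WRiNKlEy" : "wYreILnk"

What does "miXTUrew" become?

Rule — flip the case of every letter, then take characters alternately from the front and the back (1st, last, 2nd, 2nd-last, ...).
"miXTUrew" → "MWIExRtu".
(Check on "WRiNKlEy": → "wrInkLeY" → "wYreILnk" ✓)

MWIExRtu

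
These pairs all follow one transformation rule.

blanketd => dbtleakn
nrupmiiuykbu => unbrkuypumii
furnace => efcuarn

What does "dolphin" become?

ndiohlp

In each case the input is transformed by: reverse the string, then take characters alternately from the front and the back (1st, last, 2nd, 2nd-last, ...).
Applying both steps to "dolphin": "nihplod", then "ndiohlp".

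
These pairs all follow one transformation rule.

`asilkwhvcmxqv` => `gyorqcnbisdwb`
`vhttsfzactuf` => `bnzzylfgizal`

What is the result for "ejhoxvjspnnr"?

In each case the input is transformed by: shift every letter 6 places forward in the alphabet (wrapping around).
Applying that to "ejhoxvjspnnr" gives "kpnudbpyvttx".

kpnudbpyvttx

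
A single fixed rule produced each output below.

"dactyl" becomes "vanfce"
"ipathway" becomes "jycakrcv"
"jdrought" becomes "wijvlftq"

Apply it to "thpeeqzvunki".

bxwpmkvjrggs

The rule is to shift every letter 2 places forward in the alphabet (wrapping around), then swap the front and back halves of the string.
For "thpeeqzvunki", step one produces "vjrggsbxwpmk"; step two turns that into "bxwpmkvjrggs".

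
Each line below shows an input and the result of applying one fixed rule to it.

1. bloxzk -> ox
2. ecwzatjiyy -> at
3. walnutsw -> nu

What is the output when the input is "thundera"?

nd

The pattern: take characters alternately from the front and the back (1st, last, 2nd, 2nd-last, ...), then keep only the last 2 characters.
Applying both steps to "thundera": "tahruend", then "nd".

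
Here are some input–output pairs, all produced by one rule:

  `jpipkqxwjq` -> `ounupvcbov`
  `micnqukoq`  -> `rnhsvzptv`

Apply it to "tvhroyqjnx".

In each case the input is transformed by: shift every letter 5 places forward in the alphabet (wrapping around).
Doing the same to "tvhroyqjnx": "yamwtdvosc".

yamwtdvosc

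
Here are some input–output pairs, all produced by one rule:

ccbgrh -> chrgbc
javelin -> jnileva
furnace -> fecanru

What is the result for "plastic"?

pcitsal

Looking at the pairs, the operation is to move the first character to the end, then reverse the string.
Starting from "plastic": after the first operation, "lasticp"; after the second, "pcitsal".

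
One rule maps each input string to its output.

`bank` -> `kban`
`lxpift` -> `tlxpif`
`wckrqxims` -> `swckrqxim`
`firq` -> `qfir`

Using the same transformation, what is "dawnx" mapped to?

xdawn

In each case the input is transformed by: move the last character to the front.
"dawnx" → "xdawn".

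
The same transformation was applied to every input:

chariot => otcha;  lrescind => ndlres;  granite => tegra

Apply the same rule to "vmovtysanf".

nfvmovty

Each output is the input with this applied: move the last 2 characters to the front (rotate right by 2), then delete the last 2 characters.
On "vmovtysanf": the first step gives "nfvmovtysa", and the second then gives "nfvmovty".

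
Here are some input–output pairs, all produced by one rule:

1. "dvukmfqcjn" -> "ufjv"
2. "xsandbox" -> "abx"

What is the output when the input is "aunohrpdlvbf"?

Each output is the input with this applied: move the first 2 characters to the end (rotate left by 2), then keep one character in every 3, starting at position 1 (positions 1st, 4th, 7th, ...).
For "aunohrpdlvbf", step one produces "nohrpdlvbfau"; step two turns that into "nrlf".

nrlf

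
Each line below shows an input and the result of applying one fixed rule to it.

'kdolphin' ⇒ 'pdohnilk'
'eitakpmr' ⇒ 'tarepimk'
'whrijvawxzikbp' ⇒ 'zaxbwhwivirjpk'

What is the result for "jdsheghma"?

The pattern: sort the characters into reverse alphabetical order, then take characters alternately from the front and the back (1st, last, 2nd, 2nd-last, ...).
On "jdsheghma": the first step gives "smjhhgeda", and the second then gives "samdjehgh".

samdjehgh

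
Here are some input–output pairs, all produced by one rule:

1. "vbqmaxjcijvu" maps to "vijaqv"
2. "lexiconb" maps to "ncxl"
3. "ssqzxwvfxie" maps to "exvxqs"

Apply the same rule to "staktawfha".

The pattern: keep every other character starting from the first (positions 1st, 3rd, 5th, ...), then reverse the string.
On "staktawfha": the first step gives "satwh", and the second then gives "hwtas".

hwtas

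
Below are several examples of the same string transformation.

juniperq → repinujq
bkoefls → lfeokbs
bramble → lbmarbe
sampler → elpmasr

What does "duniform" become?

rofinudm

In each case the input is transformed by: reverse the string, then move the first character to the end.
"duniform" → "mrofinud" → "rofinudm".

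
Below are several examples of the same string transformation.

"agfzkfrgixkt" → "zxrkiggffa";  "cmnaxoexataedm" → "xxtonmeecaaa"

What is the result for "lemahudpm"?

What's happening: delete the last 2 characters, then sort the characters into reverse alphabetical order.
On "lemahudpm": the first step gives "lemahud", and the second then gives "umlheda".

umlheda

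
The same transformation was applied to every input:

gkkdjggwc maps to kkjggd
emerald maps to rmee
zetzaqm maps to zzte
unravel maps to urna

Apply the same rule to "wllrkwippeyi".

wwrppllki

In each case the input is transformed by: delete the last 3 characters, then sort the characters into reverse alphabetical order.
Starting from "wllrkwippeyi": after the first operation, "wllrkwipp"; after the second, "wwrppllki".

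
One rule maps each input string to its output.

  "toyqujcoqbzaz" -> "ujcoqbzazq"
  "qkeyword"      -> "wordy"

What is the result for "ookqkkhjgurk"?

kkhjgurkq

The transformation: delete the first 3 characters, then move the first character to the end.
Working it through for "ookqkkhjgurk": intermediate "qkkhjgurk", final "kkhjgurkq".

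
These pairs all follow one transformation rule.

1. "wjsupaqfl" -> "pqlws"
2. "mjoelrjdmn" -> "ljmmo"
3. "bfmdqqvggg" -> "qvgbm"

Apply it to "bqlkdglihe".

The pattern: keep every other character starting from the first (positions 1st, 3rd, 5th, ...), then move the last 3 characters to the front (rotate right by 3).
For "bqlkdglihe", step one produces "bldlh"; step two turns that into "dlhbl".
(Check on "mjoelrjdmn": → "moljm" → "ljmmo" ✓)

dlhbl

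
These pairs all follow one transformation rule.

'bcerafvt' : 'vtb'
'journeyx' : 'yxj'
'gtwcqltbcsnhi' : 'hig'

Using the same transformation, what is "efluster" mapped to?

ere

Each output is the input with this applied: move the first character to the end, then keep only the last 3 characters.
For "efluster" the result is "ere".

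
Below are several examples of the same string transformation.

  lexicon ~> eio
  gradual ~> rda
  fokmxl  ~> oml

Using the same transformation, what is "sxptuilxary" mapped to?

The pattern: keep every other character starting from the second (positions 2nd, 4th, 6th, ...).
So "sxptuilxary" becomes "xtixr".

xtixr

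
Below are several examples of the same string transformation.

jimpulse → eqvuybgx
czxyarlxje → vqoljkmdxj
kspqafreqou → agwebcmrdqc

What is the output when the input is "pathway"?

mkbmfti

The transformation: shift every letter 12 places forward in the alphabet (wrapping around), then move the last 2 characters to the front (rotate right by 2).
Doing the same to "pathway": "mkbmfti".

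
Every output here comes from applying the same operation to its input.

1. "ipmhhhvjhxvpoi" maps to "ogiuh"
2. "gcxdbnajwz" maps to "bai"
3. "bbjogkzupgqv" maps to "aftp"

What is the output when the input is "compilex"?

Rule — shift every letter 1 place backward in the alphabet (wrapping around), then keep one character in every 3, starting at position 2 (positions 2nd, 5th, 8th, ...).
Working it through for "compilex": intermediate "bnlohkdw", final "nhw".
(Check on "bbjogkzupgqv": → "aainfjytofpu" → "aftp" ✓)

nhw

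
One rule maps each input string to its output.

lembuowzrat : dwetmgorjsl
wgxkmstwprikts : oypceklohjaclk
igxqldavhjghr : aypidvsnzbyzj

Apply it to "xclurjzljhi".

pudmjbrdbza

The pattern: shift every letter 8 places backward in the alphabet (wrapping around).
Doing the same to "xclurjzljhi": "pudmjbrdbza".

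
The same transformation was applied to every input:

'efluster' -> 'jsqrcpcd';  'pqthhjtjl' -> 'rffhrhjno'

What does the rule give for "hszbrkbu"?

xzpizsfq

Each output is the input with this applied: shift every letter 2 places backward in the alphabet (wrapping around), then move the first 2 characters to the end (rotate left by 2).
Applying that to "hszbrkbu" gives "xzpizsfq".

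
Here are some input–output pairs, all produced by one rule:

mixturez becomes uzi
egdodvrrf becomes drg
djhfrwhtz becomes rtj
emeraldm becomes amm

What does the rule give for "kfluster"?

srf

Looking at the pairs, the operation is to keep one character in every 3, starting at position 2 (positions 2nd, 5th, 8th, ...), then move the first character to the end.
For "kfluster", step one produces "fsr"; step two turns that into "srf".
(Check on "djhfrwhtz": → "jrt" → "rtj" ✓)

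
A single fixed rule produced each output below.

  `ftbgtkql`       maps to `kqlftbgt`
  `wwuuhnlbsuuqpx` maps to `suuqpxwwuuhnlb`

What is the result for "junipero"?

erojunip

The rule is to move the first character to the end, then swap the front and back halves of the string.
So "junipero" becomes "erojunip".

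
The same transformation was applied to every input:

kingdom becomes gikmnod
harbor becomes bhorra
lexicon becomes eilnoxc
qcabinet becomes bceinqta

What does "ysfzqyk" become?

Rule — sort the characters into alphabetical order, then move the first character to the end.
Doing the same to "ysfzqyk": "kqsyyzf".

kqsyyzf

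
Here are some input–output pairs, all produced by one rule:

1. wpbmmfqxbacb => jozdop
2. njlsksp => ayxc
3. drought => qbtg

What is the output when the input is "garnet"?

ter

What's happening: keep every other character starting from the first (positions 1st, 3rd, 5th, ...), then shift every letter 13 places forward in the alphabet (wrapping around) — i.e. ROT13.
For "garnet", step one produces "gre"; step two turns that into "ter".
(Check on "njlsksp": → "nlkp" → "ayxc" ✓)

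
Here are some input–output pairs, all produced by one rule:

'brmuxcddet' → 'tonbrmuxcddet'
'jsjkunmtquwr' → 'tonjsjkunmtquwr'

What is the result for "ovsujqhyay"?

In each case the input is transformed by: prepend "ton".
"ovsujqhyay" → "tonovsujqhyay".

tonovsujqhyay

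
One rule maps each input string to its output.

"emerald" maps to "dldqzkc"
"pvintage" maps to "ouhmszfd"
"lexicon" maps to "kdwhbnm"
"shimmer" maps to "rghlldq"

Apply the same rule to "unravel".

tmqzudk

What's happening: shift every letter 1 place backward in the alphabet (wrapping around).
Doing the same to "unravel": "tmqzudk".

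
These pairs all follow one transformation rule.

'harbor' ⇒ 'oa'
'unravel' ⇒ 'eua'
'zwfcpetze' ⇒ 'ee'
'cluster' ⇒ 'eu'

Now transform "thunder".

eu

What's happening: move the last 2 characters to the front (rotate right by 2), then keep only the vowels.
On "thunder": the first step gives "erthund", and the second then gives "eu".
(Check on "cluster": → "erclust" → "eu" ✓)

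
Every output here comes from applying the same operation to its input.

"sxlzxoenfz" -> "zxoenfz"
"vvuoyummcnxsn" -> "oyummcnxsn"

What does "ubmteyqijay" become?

teyqijay

Each output is the input with this applied: delete the first 3 characters.
On "ubmteyqijay" that produces "teyqijay".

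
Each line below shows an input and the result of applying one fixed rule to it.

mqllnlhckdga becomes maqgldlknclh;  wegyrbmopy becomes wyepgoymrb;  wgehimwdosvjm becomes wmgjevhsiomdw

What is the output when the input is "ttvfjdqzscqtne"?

The rule is to take characters alternately from the front and the back (1st, last, 2nd, 2nd-last, ...).
On "ttvfjdqzscqtne" that produces "tetnvtfqjcdsqz".

tetnvtfqjcdsqz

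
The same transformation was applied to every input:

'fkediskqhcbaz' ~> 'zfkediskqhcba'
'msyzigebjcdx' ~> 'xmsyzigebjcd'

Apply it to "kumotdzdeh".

hkumotdzde

The transformation: move the last character to the front.
On "kumotdzdeh" that produces "hkumotdzde".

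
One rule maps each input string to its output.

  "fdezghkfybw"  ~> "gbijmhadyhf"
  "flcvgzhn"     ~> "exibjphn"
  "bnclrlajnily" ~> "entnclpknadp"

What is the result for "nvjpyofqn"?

The pattern: move the first 2 characters to the end (rotate left by 2), then shift every letter 2 places forward in the alphabet (wrapping around).
For "nvjpyofqn", step one produces "jpyofqnnv"; step two turns that into "lraqhsppx".

lraqhsppx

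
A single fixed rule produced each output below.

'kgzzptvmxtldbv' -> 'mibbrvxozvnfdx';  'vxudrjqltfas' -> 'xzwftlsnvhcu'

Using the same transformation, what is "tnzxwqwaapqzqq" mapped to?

vpbzysyccrsbss

The pattern: shift every letter 2 places forward in the alphabet (wrapping around).
"tnzxwqwaapqzqq" → "vpbzysyccrsbss".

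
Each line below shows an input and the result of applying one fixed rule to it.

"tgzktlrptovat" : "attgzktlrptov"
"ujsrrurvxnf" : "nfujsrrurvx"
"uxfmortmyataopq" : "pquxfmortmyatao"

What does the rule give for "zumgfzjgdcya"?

The transformation: move the last 2 characters to the front (rotate right by 2).
Doing the same to "zumgfzjgdcya": "yazumgfzjgdc".

yazumgfzjgdc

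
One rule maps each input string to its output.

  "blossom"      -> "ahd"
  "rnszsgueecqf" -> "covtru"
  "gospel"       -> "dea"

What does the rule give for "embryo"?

The rule is to keep every other character starting from the second (positions 2nd, 4th, 6th, ...), then shift every letter 11 places backward in the alphabet (wrapping around).
Doing the same to "embryo": "bgd".
(Check on "gospel": → "opl" → "dea" ✓)

bgd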